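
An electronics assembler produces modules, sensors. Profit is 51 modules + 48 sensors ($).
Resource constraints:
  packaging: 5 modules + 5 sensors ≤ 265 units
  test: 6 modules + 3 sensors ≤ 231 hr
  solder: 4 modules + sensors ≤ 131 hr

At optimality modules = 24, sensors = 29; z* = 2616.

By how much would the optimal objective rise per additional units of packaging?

At the optimum: packaging uses 265 of 265 (binding); test uses 231 of 231 (binding); solder uses 125 of 131 (slack = 6).
Slack constraints have shadow price 0 (complementary slackness).
Dual feasibility on the basic columns requires 5·y_packaging + 6·y_test = 51, 5·y_packaging + 3·y_test = 48.
→ y_packaging = 9 and y_test = 1.
Shadow price of packaging = 9.

9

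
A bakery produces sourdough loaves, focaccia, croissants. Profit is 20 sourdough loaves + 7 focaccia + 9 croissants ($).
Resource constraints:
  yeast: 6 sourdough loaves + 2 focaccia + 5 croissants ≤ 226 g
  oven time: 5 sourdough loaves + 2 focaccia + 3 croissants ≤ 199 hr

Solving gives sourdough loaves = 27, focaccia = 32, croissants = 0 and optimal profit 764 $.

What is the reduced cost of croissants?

At the optimum: yeast uses 226 of 226 (binding); oven time uses 199 of 199 (binding).
Dual feasibility on the basic columns requires 6·y_yeast + 5·y_oven time = 20, 2·y_yeast + 2·y_oven time = 7.
→ y_yeast = 2.5 and y_oven time = 1.
Reduced cost of croissants: c₃ − yᵀa₃ = 9 − (2.5·5 + 1·3) = 9 − 15.5 = -6.5.

-6.5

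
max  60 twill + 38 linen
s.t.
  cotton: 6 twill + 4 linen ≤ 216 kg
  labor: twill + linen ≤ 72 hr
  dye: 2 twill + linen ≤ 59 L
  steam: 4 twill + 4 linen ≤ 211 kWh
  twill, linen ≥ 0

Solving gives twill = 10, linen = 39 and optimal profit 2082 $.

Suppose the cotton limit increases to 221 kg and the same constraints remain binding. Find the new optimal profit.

2122

Binding: cotton and dye. Non-binding: labor (23 unused), steam (15 unused).
Since labor, steam are not tight, their duals are 0.
From A_Bᵀ y = c: 6·y_cotton + 2·y_dye = 60; 4·y_cotton + 1·y_dye = 38.
→ y_cotton = 8 and y_dye = 6.
Δz = y_cotton·Δb = 8 × (5) = 40, so new z* = 2082 + 40 = 2122.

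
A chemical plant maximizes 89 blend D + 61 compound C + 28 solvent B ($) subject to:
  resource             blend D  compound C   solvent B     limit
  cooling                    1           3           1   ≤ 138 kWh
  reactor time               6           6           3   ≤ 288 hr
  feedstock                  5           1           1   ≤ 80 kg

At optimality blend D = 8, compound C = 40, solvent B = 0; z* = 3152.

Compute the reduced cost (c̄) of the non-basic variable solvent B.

-6

Check each constraint at x*: cooling 128/138 (slack 10); reactor time 288/288 (tight); feedstock 80/80 (tight).
Since cooling is not tight, its dual is 0.
From A_Bᵀ y = c: 6·y_reactor time + 5·y_feedstock = 89; 6·y_reactor time + 1·y_feedstock = 61.
→ y_reactor time = 9 and y_feedstock = 7.
Reduced cost of solvent B: c₃ − yᵀa₃ = 28 − (9·3 + 7·1) = 28 − 34 = -6.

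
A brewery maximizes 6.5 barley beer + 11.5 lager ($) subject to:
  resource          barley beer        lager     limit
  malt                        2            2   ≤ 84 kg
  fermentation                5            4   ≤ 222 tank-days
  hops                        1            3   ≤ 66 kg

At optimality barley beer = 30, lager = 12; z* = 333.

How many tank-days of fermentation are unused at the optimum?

24

fermentation used = 5·30 + 4·12 = 198; slack = 222 − 198 = 24.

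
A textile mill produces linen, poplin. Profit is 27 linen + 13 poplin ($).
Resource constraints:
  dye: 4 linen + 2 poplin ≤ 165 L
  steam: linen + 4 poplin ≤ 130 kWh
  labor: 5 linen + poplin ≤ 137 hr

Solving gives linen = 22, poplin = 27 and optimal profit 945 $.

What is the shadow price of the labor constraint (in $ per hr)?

5

Binding: steam and labor. Non-binding: dye (23 unused).
Since dye is not tight, its dual is 0.
The binding rows give the dual system: 1·y_steam + 5·y_labor = 27 and 4·y_steam + 1·y_labor = 13.
Solving: y_steam = 2, y_labor = 5.
Shadow price of labor = 5.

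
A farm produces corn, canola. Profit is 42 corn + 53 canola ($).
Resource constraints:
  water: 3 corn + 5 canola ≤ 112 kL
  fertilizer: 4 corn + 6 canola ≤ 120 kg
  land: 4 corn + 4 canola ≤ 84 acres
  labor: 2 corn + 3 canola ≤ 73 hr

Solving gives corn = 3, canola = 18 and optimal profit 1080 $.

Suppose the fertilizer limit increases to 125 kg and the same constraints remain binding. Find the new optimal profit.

Check each constraint at x*: water 99/112 (slack 13); fertilizer 120/120 (tight); land 84/84 (tight); labor 60/73 (slack 13).
Since water, labor are not tight, their duals are 0.
The binding rows give the dual system: 4·y_fertilizer + 4·y_land = 42 and 6·y_fertilizer + 4·y_land = 53.
→ y_fertilizer = 5.5 and y_land = 5.
Δz = y_fertilizer·Δb = 5.5 × (5) = 27.5, so new z* = 1080 + 27.5 = 1107.5.

1107.5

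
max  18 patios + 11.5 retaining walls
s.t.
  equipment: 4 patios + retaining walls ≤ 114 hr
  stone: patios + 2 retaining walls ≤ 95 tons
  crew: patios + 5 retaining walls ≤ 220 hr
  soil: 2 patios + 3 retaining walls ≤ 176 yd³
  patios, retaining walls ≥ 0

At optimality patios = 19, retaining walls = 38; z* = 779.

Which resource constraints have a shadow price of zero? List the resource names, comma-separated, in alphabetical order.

crew, soil

equipment: 114/114 (binding)
stone: 95/95 (binding)
crew: 209/220 (slack 11)
soil: 152/176 (slack 24)
By complementary slackness, a constraint with positive slack has shadow price 0 → crew, soil.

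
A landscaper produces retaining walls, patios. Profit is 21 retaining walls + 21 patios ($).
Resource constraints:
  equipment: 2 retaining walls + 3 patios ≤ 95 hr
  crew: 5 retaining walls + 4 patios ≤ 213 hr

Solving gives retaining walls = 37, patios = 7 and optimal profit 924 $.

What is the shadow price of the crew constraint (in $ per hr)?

3

Both equipment and crew are binding at x*.
From A_Bᵀ y = c: 2·y_equipment + 5·y_crew = 21; 3·y_equipment + 4·y_crew = 21.
Solving: y_equipment = 3, y_crew = 3.
Shadow price of crew = 3.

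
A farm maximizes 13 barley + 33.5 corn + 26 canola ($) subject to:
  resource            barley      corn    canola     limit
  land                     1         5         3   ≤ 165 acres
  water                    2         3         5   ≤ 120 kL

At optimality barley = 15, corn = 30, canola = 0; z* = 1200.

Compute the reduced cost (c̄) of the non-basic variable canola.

At the optimum: land uses 165 of 165 (binding); water uses 120 of 120 (binding).
From A_Bᵀ y = c: 1·y_land + 2·y_water = 13; 5·y_land + 3·y_water = 33.5.
Solving: y_land = 4, y_water = 4.5.
Reduced cost of canola: c₃ − yᵀa₃ = 26 − (4·3 + 4.5·5) = 26 − 34.5 = -8.5.

-8.5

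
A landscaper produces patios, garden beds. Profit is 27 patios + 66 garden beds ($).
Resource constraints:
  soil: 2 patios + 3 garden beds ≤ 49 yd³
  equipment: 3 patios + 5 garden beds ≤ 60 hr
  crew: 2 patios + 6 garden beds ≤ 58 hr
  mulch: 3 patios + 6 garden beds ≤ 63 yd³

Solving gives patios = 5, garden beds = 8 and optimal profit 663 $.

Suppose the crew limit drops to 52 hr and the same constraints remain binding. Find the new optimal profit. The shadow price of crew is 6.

627

Δb = -6, so new z* = 663 + (6)·(-6) = 663 − 36 = 627.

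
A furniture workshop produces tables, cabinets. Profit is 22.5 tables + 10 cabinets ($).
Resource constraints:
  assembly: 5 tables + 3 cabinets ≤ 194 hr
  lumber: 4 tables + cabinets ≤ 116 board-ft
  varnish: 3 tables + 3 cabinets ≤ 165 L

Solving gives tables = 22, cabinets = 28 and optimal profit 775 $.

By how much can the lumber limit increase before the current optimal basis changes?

Binding constraints: assembly, lumber. The basis is B = [[5,3],[4,1]] with det -7.
Per unit increase in lumber, x* moves by d = (0.4286, -0.7143).
The basis stays optimal until cabinets reaches 0; allowable increase = 39.2 board-ft.

39.2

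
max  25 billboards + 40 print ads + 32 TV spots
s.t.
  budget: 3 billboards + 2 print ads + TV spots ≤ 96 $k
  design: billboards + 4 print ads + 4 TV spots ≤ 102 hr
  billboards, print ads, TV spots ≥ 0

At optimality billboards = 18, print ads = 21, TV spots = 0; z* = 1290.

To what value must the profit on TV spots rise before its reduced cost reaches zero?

34

At the optimum: budget uses 96 of 96 (binding); design uses 102 of 102 (binding).
From A_Bᵀ y = c: 3·y_budget + 1·y_design = 25; 2·y_budget + 4·y_design = 40.
Solving: y_budget = 6, y_design = 7.
TV spots enters the basis when its profit ≥ yᵀa₃ = 6·1 + 7·4 = 34.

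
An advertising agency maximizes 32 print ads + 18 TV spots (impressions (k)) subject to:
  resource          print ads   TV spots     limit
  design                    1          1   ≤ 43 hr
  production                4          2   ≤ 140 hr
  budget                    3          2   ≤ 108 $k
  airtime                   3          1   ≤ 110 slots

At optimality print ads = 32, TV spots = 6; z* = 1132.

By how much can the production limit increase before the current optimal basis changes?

4

Binding constraints: production, budget. The basis is B = [[4,2],[3,2]] with det 2.
Per unit increase in production, x* moves by d = (1, -1.5).
The basis stays optimal until TV spots reaches 0; allowable increase = 4 hr.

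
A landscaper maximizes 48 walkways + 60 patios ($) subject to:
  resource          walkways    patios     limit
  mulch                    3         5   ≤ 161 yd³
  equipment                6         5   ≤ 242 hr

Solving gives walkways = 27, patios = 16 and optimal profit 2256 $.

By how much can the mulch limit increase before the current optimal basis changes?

81

Binding constraints: mulch, equipment. The basis is B = [[3,5],[6,5]] with det -15.
Per unit increase in mulch, x* moves by d = (-0.3333, 0.4).
The basis stays optimal until walkways reaches 0; allowable increase = 81 yd³.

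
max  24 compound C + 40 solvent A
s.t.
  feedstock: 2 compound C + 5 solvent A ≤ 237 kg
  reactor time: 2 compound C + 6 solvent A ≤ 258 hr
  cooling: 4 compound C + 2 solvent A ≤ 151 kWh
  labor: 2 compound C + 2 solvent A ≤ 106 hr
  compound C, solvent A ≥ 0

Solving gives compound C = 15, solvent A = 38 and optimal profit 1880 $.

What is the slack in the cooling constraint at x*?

cooling used = 4·15 + 2·38 = 136; slack = 151 − 136 = 15.

15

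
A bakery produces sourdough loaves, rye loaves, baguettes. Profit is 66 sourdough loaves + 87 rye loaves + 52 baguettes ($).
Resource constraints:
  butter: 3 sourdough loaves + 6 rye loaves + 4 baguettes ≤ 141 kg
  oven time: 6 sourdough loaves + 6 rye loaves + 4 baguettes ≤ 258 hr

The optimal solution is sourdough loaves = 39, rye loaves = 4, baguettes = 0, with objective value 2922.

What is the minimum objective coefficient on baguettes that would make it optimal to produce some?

58

Both butter and oven time are binding at x*.
The binding rows give the dual system: 3·y_butter + 6·y_oven time = 66 and 6·y_butter + 6·y_oven time = 87.
→ y_butter = 7 and y_oven time = 7.5.
baguettes enters the basis when its profit ≥ yᵀa₃ = 7·4 + 7.5·4 = 58.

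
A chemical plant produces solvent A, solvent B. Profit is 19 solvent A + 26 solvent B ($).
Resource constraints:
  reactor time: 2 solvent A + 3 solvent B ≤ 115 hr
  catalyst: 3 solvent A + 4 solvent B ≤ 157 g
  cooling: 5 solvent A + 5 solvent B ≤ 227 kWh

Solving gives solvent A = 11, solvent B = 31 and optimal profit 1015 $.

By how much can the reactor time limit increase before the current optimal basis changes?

2.75

Binding constraints: reactor time, catalyst. The basis is B = [[2,3],[3,4]] with det -1.
Per unit increase in reactor time, x* moves by d = (-4, 3).
The basis stays optimal until solvent A reaches 0; allowable increase = 2.75 hr.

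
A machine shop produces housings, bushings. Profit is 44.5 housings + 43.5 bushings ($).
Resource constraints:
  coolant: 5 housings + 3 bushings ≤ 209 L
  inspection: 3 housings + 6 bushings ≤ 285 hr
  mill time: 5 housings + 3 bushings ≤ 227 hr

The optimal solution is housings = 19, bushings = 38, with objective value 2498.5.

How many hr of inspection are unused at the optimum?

inspection used = 3·19 + 6·38 = 285; slack = 285 − 285 = 0.

0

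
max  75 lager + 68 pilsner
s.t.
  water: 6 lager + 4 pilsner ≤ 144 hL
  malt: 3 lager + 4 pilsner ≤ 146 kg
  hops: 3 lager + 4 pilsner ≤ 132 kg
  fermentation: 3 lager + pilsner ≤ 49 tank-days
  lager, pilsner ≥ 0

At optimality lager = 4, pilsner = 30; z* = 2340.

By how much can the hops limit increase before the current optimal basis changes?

12

Binding constraints: water, hops. The basis is B = [[6,4],[3,4]] with det 12.
Per unit increase in hops, x* moves by d = (-0.3333, 0.5).
The basis stays optimal until lager reaches 0; allowable increase = 12 kg.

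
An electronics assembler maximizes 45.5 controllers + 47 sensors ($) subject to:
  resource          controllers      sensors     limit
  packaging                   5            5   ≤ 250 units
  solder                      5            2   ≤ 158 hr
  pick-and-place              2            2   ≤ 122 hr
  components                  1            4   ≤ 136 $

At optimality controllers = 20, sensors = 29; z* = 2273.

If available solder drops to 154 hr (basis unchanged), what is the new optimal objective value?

2243

Check each constraint at x*: packaging 245/250 (slack 5); solder 158/158 (tight); pick-and-place 98/122 (slack 24); components 136/136 (tight).
By complementary slackness, y = 0 for the non-binding constraints.
From A_Bᵀ y = c: 5·y_solder + 1·y_components = 45.5; 2·y_solder + 4·y_components = 47.
Solving: y_solder = 7.5, y_components = 8.
Δz = y_solder·Δb = 7.5 × (-4) = -30, so new z* = 2273 − 30 = 2243.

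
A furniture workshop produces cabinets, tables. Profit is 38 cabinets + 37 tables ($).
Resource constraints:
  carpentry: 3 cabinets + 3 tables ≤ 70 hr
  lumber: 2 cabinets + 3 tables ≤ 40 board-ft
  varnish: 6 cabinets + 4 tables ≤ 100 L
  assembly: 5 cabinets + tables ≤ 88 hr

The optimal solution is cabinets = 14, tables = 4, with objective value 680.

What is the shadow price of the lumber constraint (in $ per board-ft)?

7

Binding: lumber and varnish. Non-binding: carpentry (16 unused), assembly (14 unused).
Slack constraints have shadow price 0 (complementary slackness).
The binding rows give the dual system: 2·y_lumber + 6·y_varnish = 38 and 3·y_lumber + 4·y_varnish = 37.
Solving: y_lumber = 7, y_varnish = 4.
Shadow price of lumber = 7.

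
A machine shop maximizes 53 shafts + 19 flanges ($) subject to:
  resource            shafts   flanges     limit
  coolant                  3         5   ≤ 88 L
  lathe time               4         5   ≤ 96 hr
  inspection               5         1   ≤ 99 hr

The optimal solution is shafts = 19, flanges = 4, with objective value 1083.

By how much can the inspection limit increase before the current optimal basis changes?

Binding constraints: lathe time, inspection. The basis is B = [[4,5],[5,1]] with det -21.
Per unit increase in inspection, x* moves by d = (0.2381, -0.1905).
The basis stays optimal until flanges reaches 0; allowable increase = 21 hr.

21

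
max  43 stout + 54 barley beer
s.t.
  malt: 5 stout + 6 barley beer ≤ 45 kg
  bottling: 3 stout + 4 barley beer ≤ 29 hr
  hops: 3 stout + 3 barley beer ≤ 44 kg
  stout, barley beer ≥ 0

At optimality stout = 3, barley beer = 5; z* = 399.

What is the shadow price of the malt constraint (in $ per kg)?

Binding: malt and bottling. Non-binding: hops (20 unused).
By complementary slackness, y = 0 for the non-binding constraint.
The binding rows give the dual system: 5·y_malt + 3·y_bottling = 43 and 6·y_malt + 4·y_bottling = 54.
Solving: y_malt = 5, y_bottling = 6.
Shadow price of malt = 5.

5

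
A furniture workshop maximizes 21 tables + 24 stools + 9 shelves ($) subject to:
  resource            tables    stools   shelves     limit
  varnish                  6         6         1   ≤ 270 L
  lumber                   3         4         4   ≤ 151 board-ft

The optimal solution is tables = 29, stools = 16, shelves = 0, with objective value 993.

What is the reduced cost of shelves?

-5

Both varnish and lumber are binding at x*.
The binding rows give the dual system: 6·y_varnish + 3·y_lumber = 21 and 6·y_varnish + 4·y_lumber = 24.
→ y_varnish = 2 and y_lumber = 3.
Reduced cost of shelves: c₃ − yᵀa₃ = 9 − (2·1 + 3·4) = 9 − 14 = -5.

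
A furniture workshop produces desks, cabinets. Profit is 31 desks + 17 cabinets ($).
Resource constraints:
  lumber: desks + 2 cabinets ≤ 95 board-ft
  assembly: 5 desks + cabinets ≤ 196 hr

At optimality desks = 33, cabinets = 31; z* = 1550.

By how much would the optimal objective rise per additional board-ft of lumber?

6

Both lumber and assembly are binding at x*.
The binding rows give the dual system: 1·y_lumber + 5·y_assembly = 31 and 2·y_lumber + 1·y_assembly = 17.
This yields shadow prices y_lumber = 6, y_assembly = 5.
Shadow price of lumber = 6.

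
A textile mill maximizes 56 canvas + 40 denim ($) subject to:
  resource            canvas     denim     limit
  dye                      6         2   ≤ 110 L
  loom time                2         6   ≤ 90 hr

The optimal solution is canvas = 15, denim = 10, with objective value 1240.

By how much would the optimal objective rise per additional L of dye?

Both dye and loom time are binding at x*.
From A_Bᵀ y = c: 6·y_dye + 2·y_loom time = 56; 2·y_dye + 6·y_loom time = 40.
→ y_dye = 8 and y_loom time = 4.
Shadow price of dye = 8.

8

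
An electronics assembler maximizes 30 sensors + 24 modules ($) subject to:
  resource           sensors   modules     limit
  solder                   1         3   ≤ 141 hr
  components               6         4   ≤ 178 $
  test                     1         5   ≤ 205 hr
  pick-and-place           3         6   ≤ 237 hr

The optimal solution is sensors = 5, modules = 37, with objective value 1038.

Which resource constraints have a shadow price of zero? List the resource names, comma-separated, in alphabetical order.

solder: 116/141 (slack 25)
components: 178/178 (binding)
test: 190/205 (slack 15)
pick-and-place: 237/237 (binding)
By complementary slackness, a constraint with positive slack has shadow price 0 → solder, test.

solder, test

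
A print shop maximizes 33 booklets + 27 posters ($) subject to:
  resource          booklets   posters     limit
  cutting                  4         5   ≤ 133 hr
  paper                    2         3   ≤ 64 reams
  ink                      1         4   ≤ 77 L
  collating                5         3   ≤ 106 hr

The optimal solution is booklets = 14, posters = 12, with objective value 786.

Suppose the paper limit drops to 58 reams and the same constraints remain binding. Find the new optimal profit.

At the optimum: cutting uses 116 of 133 (slack = 17); paper uses 64 of 64 (binding); ink uses 62 of 77 (slack = 15); collating uses 106 of 106 (binding).
Slack constraints have shadow price 0 (complementary slackness).
Dual feasibility on the basic columns requires 2·y_paper + 5·y_collating = 33, 3·y_paper + 3·y_collating = 27.
This yields shadow prices y_paper = 4, y_collating = 5.
Δz = y_paper·Δb = 4 × (-6) = -24, so new z* = 786 − 24 = 762.

762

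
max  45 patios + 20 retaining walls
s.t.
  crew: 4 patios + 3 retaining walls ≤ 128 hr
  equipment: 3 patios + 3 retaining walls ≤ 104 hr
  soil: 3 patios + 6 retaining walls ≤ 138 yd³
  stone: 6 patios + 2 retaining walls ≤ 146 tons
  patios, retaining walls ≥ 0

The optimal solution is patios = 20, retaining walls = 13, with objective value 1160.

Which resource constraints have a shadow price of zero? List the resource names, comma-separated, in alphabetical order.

crew: 119/128 (slack 9)
equipment: 99/104 (slack 5)
soil: 138/138 (binding)
stone: 146/146 (binding)
By complementary slackness, a constraint with positive slack has shadow price 0 → crew, equipment.

crew, equipment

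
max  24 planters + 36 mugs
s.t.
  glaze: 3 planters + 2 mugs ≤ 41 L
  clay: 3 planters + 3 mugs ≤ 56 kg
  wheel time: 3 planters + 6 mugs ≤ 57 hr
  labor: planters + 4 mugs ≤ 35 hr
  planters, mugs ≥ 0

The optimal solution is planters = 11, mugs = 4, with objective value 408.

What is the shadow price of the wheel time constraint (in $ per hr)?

Check each constraint at x*: glaze 41/41 (tight); clay 45/56 (slack 11); wheel time 57/57 (tight); labor 27/35 (slack 8).
Since clay, labor are not tight, their duals are 0.
Dual feasibility on the basic columns requires 3·y_glaze + 3·y_wheel time = 24, 2·y_glaze + 6·y_wheel time = 36.
Solving: y_glaze = 3, y_wheel time = 5.
Shadow price of wheel time = 5.

5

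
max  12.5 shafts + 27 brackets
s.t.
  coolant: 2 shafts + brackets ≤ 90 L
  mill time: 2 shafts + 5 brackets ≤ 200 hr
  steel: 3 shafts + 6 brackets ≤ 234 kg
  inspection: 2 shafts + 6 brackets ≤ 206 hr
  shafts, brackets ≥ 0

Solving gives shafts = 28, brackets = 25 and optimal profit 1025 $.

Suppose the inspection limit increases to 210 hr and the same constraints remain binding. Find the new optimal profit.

1029

At the optimum: coolant uses 81 of 90 (slack = 9); mill time uses 181 of 200 (slack = 19); steel uses 234 of 234 (binding); inspection uses 206 of 206 (binding).
By complementary slackness, y = 0 for the non-binding constraints.
Dual feasibility on the basic columns requires 3·y_steel + 2·y_inspection = 12.5, 6·y_steel + 6·y_inspection = 27.
This yields shadow prices y_steel = 3.5, y_inspection = 1.
Δz = y_inspection·Δb = 1 × (4) = 4, so new z* = 1025 + 4 = 1029.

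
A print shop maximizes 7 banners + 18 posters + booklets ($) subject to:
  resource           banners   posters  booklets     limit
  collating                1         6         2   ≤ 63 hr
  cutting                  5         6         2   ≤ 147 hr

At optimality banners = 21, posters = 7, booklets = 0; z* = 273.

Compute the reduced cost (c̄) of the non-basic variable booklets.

-5

At the optimum: collating uses 63 of 63 (binding); cutting uses 147 of 147 (binding).
Dual feasibility on the basic columns requires 1·y_collating + 5·y_cutting = 7, 6·y_collating + 6·y_cutting = 18.
This yields shadow prices y_collating = 2, y_cutting = 1.
Reduced cost of booklets: c₃ − yᵀa₃ = 1 − (2·2 + 1·2) = 1 − 6 = -5.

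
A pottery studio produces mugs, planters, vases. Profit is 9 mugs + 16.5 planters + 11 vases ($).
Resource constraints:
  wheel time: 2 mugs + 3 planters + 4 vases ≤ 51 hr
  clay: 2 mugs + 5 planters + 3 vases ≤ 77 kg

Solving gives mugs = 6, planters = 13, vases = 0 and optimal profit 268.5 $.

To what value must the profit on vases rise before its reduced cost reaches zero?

16.5

At the optimum: wheel time uses 51 of 51 (binding); clay uses 77 of 77 (binding).
Dual feasibility on the basic columns requires 2·y_wheel time + 2·y_clay = 9, 3·y_wheel time + 5·y_clay = 16.5.
This yields shadow prices y_wheel time = 3, y_clay = 1.5.
vases enters the basis when its profit ≥ yᵀa₃ = 3·4 + 1.5·3 = 16.5.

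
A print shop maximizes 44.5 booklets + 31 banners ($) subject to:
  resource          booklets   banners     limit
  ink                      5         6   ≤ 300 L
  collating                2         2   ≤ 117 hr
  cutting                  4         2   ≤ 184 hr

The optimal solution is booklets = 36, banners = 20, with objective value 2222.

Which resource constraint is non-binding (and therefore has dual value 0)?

collating

ink: 300/300 (binding)
collating: 112/117 (slack 5)
cutting: 184/184 (binding)
By complementary slackness, a constraint with positive slack has shadow price 0 → collating.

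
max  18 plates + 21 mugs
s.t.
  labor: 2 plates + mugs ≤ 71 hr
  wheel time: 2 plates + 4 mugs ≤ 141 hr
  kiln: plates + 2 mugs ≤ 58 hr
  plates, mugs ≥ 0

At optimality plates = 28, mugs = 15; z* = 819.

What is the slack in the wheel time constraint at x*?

wheel time used = 2·28 + 4·15 = 116; slack = 141 − 116 = 25.

25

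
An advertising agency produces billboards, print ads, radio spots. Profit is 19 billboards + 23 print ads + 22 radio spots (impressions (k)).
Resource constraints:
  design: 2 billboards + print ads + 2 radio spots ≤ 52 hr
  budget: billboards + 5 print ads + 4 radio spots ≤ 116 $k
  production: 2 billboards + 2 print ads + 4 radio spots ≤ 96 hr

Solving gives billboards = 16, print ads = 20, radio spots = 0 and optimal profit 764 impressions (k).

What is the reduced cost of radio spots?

Check each constraint at x*: design 52/52 (tight); budget 116/116 (tight); production 72/96 (slack 24).
Slack constraints have shadow price 0 (complementary slackness).
From A_Bᵀ y = c: 2·y_design + 1·y_budget = 19; 1·y_design + 5·y_budget = 23.
→ y_design = 8 and y_budget = 3.
Reduced cost of radio spots: c₃ − yᵀa₃ = 22 − (8·2 + 3·4) = 22 − 28 = -6.

-6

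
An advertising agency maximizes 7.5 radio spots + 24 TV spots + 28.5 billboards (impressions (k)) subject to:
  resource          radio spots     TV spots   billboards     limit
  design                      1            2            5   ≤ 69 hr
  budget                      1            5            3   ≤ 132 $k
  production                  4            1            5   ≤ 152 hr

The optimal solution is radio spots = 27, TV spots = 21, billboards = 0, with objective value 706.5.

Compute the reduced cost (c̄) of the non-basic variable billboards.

At the optimum: design uses 69 of 69 (binding); budget uses 132 of 132 (binding); production uses 129 of 152 (slack = 23).
By complementary slackness, y = 0 for the non-binding constraint.
From A_Bᵀ y = c: 1·y_design + 1·y_budget = 7.5; 2·y_design + 5·y_budget = 24.
This yields shadow prices y_design = 4.5, y_budget = 3.
Reduced cost of billboards: c₃ − yᵀa₃ = 28.5 − (4.5·5 + 3·3) = 28.5 − 31.5 = -3.

-3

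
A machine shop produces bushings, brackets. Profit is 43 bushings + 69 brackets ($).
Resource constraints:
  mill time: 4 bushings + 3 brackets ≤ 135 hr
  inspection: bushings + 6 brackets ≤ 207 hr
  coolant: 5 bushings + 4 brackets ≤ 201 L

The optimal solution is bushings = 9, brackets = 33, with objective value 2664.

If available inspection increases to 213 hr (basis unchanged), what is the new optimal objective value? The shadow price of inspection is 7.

Δb = 6, so new z* = 2664 + (7)·(6) = 2664 + 42 = 2706.

2706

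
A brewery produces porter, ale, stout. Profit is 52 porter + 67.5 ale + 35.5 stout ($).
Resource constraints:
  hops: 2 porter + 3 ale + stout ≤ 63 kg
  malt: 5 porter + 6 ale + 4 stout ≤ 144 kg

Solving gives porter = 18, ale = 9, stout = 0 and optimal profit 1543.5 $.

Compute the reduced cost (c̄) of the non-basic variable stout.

At the optimum: hops uses 63 of 63 (binding); malt uses 144 of 144 (binding).
The binding rows give the dual system: 2·y_hops + 5·y_malt = 52 and 3·y_hops + 6·y_malt = 67.5.
→ y_hops = 8.5 and y_malt = 7.
Reduced cost of stout: c₃ − yᵀa₃ = 35.5 − (8.5·1 + 7·4) = 35.5 − 36.5 = -1.

-1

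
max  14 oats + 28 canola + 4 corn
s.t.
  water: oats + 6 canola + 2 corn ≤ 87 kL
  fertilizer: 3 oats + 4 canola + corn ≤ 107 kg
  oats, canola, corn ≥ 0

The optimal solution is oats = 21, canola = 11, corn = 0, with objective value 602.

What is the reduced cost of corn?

Check each constraint at x*: water 87/87 (tight); fertilizer 107/107 (tight).
Dual feasibility on the basic columns requires 1·y_water + 3·y_fertilizer = 14, 6·y_water + 4·y_fertilizer = 28.
This yields shadow prices y_water = 2, y_fertilizer = 4.
Reduced cost of corn: c₃ − yᵀa₃ = 4 − (2·2 + 4·1) = 4 − 8 = -4.

-4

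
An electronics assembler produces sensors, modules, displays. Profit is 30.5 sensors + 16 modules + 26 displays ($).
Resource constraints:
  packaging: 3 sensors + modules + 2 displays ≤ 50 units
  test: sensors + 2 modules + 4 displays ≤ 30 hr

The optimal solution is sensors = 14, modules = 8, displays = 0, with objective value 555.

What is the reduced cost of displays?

-6

Both packaging and test are binding at x*.
From A_Bᵀ y = c: 3·y_packaging + 1·y_test = 30.5; 1·y_packaging + 2·y_test = 16.
→ y_packaging = 9 and y_test = 3.5.
Reduced cost of displays: c₃ − yᵀa₃ = 26 − (9·2 + 3.5·4) = 26 − 32 = -6.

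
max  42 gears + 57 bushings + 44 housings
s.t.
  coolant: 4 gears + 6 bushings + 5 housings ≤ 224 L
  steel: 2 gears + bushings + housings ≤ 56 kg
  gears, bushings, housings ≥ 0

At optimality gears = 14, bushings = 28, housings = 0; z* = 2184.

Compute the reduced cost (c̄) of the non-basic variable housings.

-4

Both coolant and steel are binding at x*.
From A_Bᵀ y = c: 4·y_coolant + 2·y_steel = 42; 6·y_coolant + 1·y_steel = 57.
Solving: y_coolant = 9, y_steel = 3.
Reduced cost of housings: c₃ − yᵀa₃ = 44 − (9·5 + 3·1) = 44 − 48 = -4.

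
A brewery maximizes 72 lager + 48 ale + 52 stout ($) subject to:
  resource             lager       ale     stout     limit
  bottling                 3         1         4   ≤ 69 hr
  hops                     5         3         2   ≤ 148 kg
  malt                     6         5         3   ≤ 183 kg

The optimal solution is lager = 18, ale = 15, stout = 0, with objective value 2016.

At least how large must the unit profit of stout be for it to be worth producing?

56

At the optimum: bottling uses 69 of 69 (binding); hops uses 135 of 148 (slack = 13); malt uses 183 of 183 (binding).
Since hops is not tight, its dual is 0.
Dual feasibility on the basic columns requires 3·y_bottling + 6·y_malt = 72, 1·y_bottling + 5·y_malt = 48.
Solving: y_bottling = 8, y_malt = 8.
stout enters the basis when its profit ≥ yᵀa₃ = 8·4 + 8·3 = 56.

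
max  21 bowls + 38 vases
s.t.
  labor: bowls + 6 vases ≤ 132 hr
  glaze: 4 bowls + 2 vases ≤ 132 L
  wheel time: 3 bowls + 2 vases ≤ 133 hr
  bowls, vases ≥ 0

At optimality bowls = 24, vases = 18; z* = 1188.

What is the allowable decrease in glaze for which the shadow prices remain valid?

Binding constraints: labor, glaze. The basis is B = [[1,6],[4,2]] with det -22.
Per unit decrease in glaze, x* moves by d = (-0.2727, 0.0455).
The basis stays optimal until bowls reaches 0; allowable decrease = 88 L.

88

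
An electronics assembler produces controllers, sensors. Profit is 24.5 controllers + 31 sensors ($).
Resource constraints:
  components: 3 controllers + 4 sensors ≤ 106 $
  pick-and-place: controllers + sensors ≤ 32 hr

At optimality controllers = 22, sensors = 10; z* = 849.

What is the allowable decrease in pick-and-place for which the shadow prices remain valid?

5.5

Binding constraints: components, pick-and-place. The basis is B = [[3,4],[1,1]] with det -1.
Per unit decrease in pick-and-place, x* moves by d = (-4, 3).
The basis stays optimal until controllers reaches 0; allowable decrease = 5.5 hr.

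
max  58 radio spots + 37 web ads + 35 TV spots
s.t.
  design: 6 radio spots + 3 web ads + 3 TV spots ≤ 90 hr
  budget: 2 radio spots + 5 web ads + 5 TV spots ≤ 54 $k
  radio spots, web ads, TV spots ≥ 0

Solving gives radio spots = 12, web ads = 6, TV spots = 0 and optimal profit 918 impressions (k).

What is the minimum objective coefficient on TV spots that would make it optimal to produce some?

Check each constraint at x*: design 90/90 (tight); budget 54/54 (tight).
From A_Bᵀ y = c: 6·y_design + 2·y_budget = 58; 3·y_design + 5·y_budget = 37.
Solving: y_design = 9, y_budget = 2.
TV spots enters the basis when its profit ≥ yᵀa₃ = 9·3 + 2·5 = 37.

37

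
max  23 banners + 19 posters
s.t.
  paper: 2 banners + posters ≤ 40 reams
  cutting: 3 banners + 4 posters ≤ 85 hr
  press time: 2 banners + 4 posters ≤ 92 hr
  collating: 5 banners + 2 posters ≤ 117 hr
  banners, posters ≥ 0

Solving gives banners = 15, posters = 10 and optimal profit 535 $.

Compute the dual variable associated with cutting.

At the optimum: paper uses 40 of 40 (binding); cutting uses 85 of 85 (binding); press time uses 70 of 92 (slack = 22); collating uses 95 of 117 (slack = 22).
By complementary slackness, y = 0 for the non-binding constraints.
Dual feasibility on the basic columns requires 2·y_paper + 3·y_cutting = 23, 1·y_paper + 4·y_cutting = 19.
This yields shadow prices y_paper = 7, y_cutting = 3.
Shadow price of cutting = 3.

3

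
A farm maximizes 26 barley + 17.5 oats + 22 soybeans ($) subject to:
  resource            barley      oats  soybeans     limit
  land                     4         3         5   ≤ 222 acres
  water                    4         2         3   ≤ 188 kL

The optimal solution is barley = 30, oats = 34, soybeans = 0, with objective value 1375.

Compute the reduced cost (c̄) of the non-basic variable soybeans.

-6.5

At the optimum: land uses 222 of 222 (binding); water uses 188 of 188 (binding).
From A_Bᵀ y = c: 4·y_land + 4·y_water = 26; 3·y_land + 2·y_water = 17.5.
→ y_land = 4.5 and y_water = 2.
Reduced cost of soybeans: c₃ − yᵀa₃ = 22 − (4.5·5 + 2·3) = 22 − 28.5 = -6.5.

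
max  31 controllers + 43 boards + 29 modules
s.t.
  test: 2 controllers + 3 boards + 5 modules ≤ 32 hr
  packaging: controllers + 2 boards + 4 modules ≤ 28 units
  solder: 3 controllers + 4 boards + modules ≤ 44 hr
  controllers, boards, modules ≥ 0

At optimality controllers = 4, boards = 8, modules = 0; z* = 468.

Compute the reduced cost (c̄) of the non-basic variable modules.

Check each constraint at x*: test 32/32 (tight); packaging 20/28 (slack 8); solder 44/44 (tight).
By complementary slackness, y = 0 for the non-binding constraint.
From A_Bᵀ y = c: 2·y_test + 3·y_solder = 31; 3·y_test + 4·y_solder = 43.
This yields shadow prices y_test = 5, y_solder = 7.
Reduced cost of modules: c₃ − yᵀa₃ = 29 − (5·5 + 7·1) = 29 − 32 = -3.

-3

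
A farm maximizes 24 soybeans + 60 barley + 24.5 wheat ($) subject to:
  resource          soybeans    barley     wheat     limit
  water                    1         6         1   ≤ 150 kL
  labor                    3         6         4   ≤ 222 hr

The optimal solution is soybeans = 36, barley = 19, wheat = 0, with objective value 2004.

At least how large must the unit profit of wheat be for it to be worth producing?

Check each constraint at x*: water 150/150 (tight); labor 222/222 (tight).
From A_Bᵀ y = c: 1·y_water + 3·y_labor = 24; 6·y_water + 6·y_labor = 60.
→ y_water = 3 and y_labor = 7.
wheat enters the basis when its profit ≥ yᵀa₃ = 3·1 + 7·4 = 31.

31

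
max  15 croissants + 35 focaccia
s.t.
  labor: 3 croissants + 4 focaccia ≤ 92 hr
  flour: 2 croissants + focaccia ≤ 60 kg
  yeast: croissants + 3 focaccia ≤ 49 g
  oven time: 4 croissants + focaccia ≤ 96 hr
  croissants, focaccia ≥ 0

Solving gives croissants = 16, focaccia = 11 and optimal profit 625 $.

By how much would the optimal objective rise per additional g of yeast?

9

At the optimum: labor uses 92 of 92 (binding); flour uses 43 of 60 (slack = 17); yeast uses 49 of 49 (binding); oven time uses 75 of 96 (slack = 21).
By complementary slackness, y = 0 for the non-binding constraints.
Dual feasibility on the basic columns requires 3·y_labor + 1·y_yeast = 15, 4·y_labor + 3·y_yeast = 35.
This yields shadow prices y_labor = 2, y_yeast = 9.
Shadow price of yeast = 9.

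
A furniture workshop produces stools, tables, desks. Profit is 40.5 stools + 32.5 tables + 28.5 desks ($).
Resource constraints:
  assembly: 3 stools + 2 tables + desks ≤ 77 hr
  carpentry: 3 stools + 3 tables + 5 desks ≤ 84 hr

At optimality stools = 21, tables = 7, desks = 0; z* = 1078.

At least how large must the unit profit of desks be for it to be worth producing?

35.5

Both assembly and carpentry are binding at x*.
From A_Bᵀ y = c: 3·y_assembly + 3·y_carpentry = 40.5; 2·y_assembly + 3·y_carpentry = 32.5.
Solving: y_assembly = 8, y_carpentry = 5.5.
desks enters the basis when its profit ≥ yᵀa₃ = 8·1 + 5.5·5 = 35.5.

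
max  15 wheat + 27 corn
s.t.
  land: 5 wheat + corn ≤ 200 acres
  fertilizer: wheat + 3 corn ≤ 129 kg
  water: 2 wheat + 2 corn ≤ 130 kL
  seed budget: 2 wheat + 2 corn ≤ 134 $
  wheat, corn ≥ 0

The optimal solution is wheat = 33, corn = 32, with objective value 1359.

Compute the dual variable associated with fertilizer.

Binding: fertilizer and water. Non-binding: land (3 unused), seed budget (4 unused).
Since land, seed budget are not tight, their duals are 0.
From A_Bᵀ y = c: 1·y_fertilizer + 2·y_water = 15; 3·y_fertilizer + 2·y_water = 27.
This yields shadow prices y_fertilizer = 6, y_water = 4.5.
Shadow price of fertilizer = 6.

6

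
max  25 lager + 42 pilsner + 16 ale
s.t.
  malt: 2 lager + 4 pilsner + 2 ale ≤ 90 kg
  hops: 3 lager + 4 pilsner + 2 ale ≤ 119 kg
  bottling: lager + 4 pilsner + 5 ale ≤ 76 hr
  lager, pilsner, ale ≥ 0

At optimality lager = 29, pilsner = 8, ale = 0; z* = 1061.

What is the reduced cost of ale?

-5

Binding: malt and hops. Non-binding: bottling (15 unused).
Since bottling is not tight, its dual is 0.
From A_Bᵀ y = c: 2·y_malt + 3·y_hops = 25; 4·y_malt + 4·y_hops = 42.
→ y_malt = 6.5 and y_hops = 4.
Reduced cost of ale: c₃ − yᵀa₃ = 16 − (6.5·2 + 4·2) = 16 − 21 = -5.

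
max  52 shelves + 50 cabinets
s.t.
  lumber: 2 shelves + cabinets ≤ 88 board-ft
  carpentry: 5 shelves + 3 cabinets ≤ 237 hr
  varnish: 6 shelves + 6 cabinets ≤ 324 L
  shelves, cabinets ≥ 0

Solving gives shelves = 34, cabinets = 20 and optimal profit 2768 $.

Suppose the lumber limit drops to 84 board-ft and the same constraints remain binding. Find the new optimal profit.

2760

Binding: lumber and varnish. Non-binding: carpentry (7 unused).
Slack constraints have shadow price 0 (complementary slackness).
Dual feasibility on the basic columns requires 2·y_lumber + 6·y_varnish = 52, 1·y_lumber + 6·y_varnish = 50.
This yields shadow prices y_lumber = 2, y_varnish = 8.
Δz = y_lumber·Δb = 2 × (-4) = -8, so new z* = 2768 − 8 = 2760.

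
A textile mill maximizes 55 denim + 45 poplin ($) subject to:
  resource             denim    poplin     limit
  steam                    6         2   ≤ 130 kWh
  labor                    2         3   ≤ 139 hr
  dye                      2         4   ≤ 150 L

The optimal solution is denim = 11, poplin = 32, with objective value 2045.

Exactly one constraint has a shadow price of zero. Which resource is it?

labor

steam: 130/130 (binding)
labor: 118/139 (slack 21)
dye: 150/150 (binding)
By complementary slackness, a constraint with positive slack has shadow price 0 → labor.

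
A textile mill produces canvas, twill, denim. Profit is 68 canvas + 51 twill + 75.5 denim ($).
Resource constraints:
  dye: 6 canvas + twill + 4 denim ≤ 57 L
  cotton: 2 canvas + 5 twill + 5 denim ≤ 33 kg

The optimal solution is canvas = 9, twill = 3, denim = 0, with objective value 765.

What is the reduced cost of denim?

-1

At the optimum: dye uses 57 of 57 (binding); cotton uses 33 of 33 (binding).
The binding rows give the dual system: 6·y_dye + 2·y_cotton = 68 and 1·y_dye + 5·y_cotton = 51.
Solving: y_dye = 8.5, y_cotton = 8.5.
Reduced cost of denim: c₃ − yᵀa₃ = 75.5 − (8.5·4 + 8.5·5) = 75.5 − 76.5 = -1.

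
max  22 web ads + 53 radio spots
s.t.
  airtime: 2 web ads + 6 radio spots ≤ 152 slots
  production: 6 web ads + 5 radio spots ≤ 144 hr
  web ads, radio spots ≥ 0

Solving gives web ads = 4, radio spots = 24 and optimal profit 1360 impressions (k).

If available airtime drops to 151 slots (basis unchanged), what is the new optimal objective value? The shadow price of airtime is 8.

1352

Δb = -1, so new z* = 1360 + (8)·(-1) = 1360 − 8 = 1352.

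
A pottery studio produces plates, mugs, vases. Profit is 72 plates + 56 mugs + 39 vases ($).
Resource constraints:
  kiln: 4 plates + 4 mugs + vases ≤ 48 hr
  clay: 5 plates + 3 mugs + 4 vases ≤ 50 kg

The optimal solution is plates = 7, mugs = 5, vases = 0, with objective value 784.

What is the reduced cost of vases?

-1

Both kiln and clay are binding at x*.
Dual feasibility on the basic columns requires 4·y_kiln + 5·y_clay = 72, 4·y_kiln + 3·y_clay = 56.
Solving: y_kiln = 8, y_clay = 8.
Reduced cost of vases: c₃ − yᵀa₃ = 39 − (8·1 + 8·4) = 39 − 40 = -1.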